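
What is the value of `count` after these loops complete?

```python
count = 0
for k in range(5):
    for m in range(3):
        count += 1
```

5 * 3 = 15
`count` takes the values: 0 → 1 → 2 → 3 → 4 → 5 → 6 → 7 → 8 → 9 → 10 → 11 → 12 → 13 → 14 → 15

Answer: 15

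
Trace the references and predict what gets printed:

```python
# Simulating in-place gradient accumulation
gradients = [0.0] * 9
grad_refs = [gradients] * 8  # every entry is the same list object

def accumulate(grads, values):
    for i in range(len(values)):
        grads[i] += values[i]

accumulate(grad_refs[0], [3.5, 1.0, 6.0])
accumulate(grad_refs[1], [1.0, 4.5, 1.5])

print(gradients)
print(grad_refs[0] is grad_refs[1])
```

Key concept: gradient accumulation aliasing.
Step by step:
`gradients = [0.0] * 9` → gradients = [0.0, 0.0, 0.0, 0.0, 0.0, 0.0, 0.0, 0.0, 0.0]
`grad_refs = [gradients] * 8` → grad_refs = [[0.0, 0.0, 0.0, 0.0, 0.0, 0.0, 0.0, 0.0, 0.0], [0.0, 0.0, 0.0, 0.0, 0.0, 0.0, 0.0, 0.0, 0.0], [0.0, 0.0, 0.0, 0.0, 0.0, 0.0, 0.0, 0.0, 0.0], [0.0, 0.0, 0.0, 0.0, 0.0, 0.0, 0.0, 0.0, 0.0], [0.0, 0.0, 0.0, 0.0, 0.0, 0.0, 0.0, 0.0, 0.0], [0.0, 0.0, 0.0, 0.0, 0.0, 0.0, 0.0, 0.0, 0.0], [0.0, 0.0, 0.0, 0.0, 0.0, 0.0, 0.0, 0.0, 0.0], [0.0, 0.0, 0.0, 0.0, 0.0, 0.0, 0.0, 0.0, 0.0]]
`accumulate(grad_refs[0], [3.5, 1.0, 6.0])` → gradients = [3.5, 1.0, 6.0, 0.0, 0.0, 0.0, 0.0, 0.0, 0.0]; grad_refs = [[3.5, 1.0, 6.0, 0.0, 0.0, 0.0, 0.0, 0.0, 0.0], [3.5, 1.0, 6.0, 0.0, 0.0, 0.0, 0.0, 0.0, 0.0], [3.5, 1.0, 6.0, 0.0, 0.0, 0.0, 0.0, 0.0, 0.0], [3.5, 1.0, 6.0, 0.0, 0.0, 0.0, 0.0, 0.0, 0.0], [3.5, 1.0, 6.0, 0.0, 0.0, 0.0, 0.0, 0.0, 0.0], [3.5, 1.0, 6.0, 0.0, 0.0, 0.0, 0.0, 0.0, 0.0], [3.5, 1.0, 6.0, 0.0, 0.0, 0.0, 0.0, 0.0, 0.0], [3.5, 1.0, 6.0, 0.0, 0.0, 0.0, 0.0, 0.0, 0.0]]
`accumulate(grad_refs[1], [1.0, 4.5, 1.5])` → gradients = [4.5, 5.5, 7.5, 0.0, 0.0, 0.0, 0.0, 0.0, 0.0]; grad_refs = [[4.5, 5.5, 7.5, 0.0, 0.0, 0.0, 0.0, 0.0, 0.0], [4.5, 5.5, 7.5, 0.0, 0.0, 0.0, 0.0, 0.0, 0.0], [4.5, 5.5, 7.5, 0.0, 0.0, 0.0, 0.0, 0.0, 0.0], [4.5, 5.5, 7.5, 0.0, 0.0, 0.0, 0.0, 0.0, 0.0], [4.5, 5.5, 7.5, 0.0, 0.0, 0.0, 0.0, 0.0, 0.0], [4.5, 5.5, 7.5, 0.0, 0.0, 0.0, 0.0, 0.0, 0.0], [4.5, 5.5, 7.5, 0.0, 0.0, 0.0, 0.0, 0.0, 0.0], [4.5, 5.5, 7.5, 0.0, 0.0, 0.0, 0.0, 0.0, 0.0]]
`print(gradients)` → prints [4.5, 5.5, 7.5, 0.0, 0.0, 0.0, 0.0, 0.0, 0.0]
`print(grad_refs[0] is grad_refs[1])` → prints True

Answer:
[4.5, 5.5, 7.5, 0.0, 0.0, 0.0, 0.0, 0.0, 0.0]
True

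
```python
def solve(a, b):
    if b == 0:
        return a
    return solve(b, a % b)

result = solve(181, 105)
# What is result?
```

solve(181, 105) -> solve(105, 76) -> solve(76, 29) -> solve(29, 18) -> solve(18, 11) -> solve(11, 7) -> solve(7, 4) -> solve(4, 3) -> solve(3, 1) -> solve(1, 0) -> 1

Answer: 1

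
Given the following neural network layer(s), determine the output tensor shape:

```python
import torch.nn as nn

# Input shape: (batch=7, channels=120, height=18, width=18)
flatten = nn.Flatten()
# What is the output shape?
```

Input: (7, 120, 18, 18) -> Output: (7, 38880)

Answer: (7, 38880)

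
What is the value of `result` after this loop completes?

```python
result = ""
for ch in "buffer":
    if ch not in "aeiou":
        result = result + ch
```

Remove vowels from 'buffer'
`result` takes the values: "" → "b" → "bf" → "bff" → "bffr"

Answer: "bffr"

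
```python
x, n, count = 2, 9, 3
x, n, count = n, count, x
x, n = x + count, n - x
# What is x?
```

Trace:
`x, n, count = 2, 9, 3` → x = 2; n = 9; count = 3
`x, n, count = n, count, x` → x = 9; n = 3; count = 2
`x, n = x + count, n - x` → x = 11; n = -6
So x = 11

Answer: 11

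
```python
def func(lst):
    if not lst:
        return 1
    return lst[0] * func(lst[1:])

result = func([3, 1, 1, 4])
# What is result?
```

Product over [3, 1, 1, 4] = 3 * 1 * 1 * 4 = 12

Answer: 12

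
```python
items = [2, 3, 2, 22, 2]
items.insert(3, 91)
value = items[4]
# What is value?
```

Trace:
`items = [2, 3, 2, 22, 2]` → items = [2, 3, 2, 22, 2]
`items.insert(3, 91)` → items = [2, 3, 2, 91, 22, 2]
`value = items[4]` → value = 22
So value = 22

Answer: 22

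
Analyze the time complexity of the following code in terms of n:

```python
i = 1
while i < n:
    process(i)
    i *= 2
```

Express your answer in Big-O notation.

This is Logarithmic loop. Time complexity: O(log n).

Answer: O(log n)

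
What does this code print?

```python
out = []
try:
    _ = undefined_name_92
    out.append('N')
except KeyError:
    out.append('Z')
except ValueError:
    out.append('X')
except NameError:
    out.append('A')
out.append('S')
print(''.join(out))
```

Execution trace: 'A' (except NameError) → 'S' (after the try/except). Output: AS

Answer: AS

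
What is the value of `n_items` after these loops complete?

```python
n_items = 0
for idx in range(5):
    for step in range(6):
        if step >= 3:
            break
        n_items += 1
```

Inner breaks at 3, outer runs 5 times
`n_items` takes the values: 0 → 1 → 2 → 3 → 4 → 5 → 6 → 7 → 8 → 9 → 10 → 11 → 12 → 13 → 14 → 15

Answer: 15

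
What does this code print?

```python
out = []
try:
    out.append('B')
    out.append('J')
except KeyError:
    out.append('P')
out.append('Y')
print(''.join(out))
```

Execution trace: 'B' (try body) → 'J' (try body, no exception) → 'Y' (after the try/except). Output: BJY

Answer: BJY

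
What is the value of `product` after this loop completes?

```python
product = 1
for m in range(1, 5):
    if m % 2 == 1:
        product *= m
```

Product of odd numbers 1 to 4
`product` takes the values: 1 → 3

Answer: 3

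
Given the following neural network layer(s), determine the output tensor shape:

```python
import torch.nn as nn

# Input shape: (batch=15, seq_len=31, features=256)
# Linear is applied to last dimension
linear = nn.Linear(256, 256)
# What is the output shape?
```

Input: (15, 31, 256) -> Output: (15, 31, 256)

Answer: (15, 31, 256)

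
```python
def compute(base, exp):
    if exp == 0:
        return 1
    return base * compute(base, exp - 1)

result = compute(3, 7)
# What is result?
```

compute(3, 7) = 3 * 3 * 3 * 3 * 3 * 3 * 3 = 2187

Answer: 2187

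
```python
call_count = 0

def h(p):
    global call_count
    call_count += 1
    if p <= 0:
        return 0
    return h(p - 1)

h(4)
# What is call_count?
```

Linear recursion stepping by 1: 5 calls from p=4 down to ≤0.

Answer: 5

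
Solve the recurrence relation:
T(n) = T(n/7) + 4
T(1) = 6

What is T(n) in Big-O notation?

Each step divides n by 7 and adds 4. After log_7(n) steps we reach T(1)=6. So T(n) = 4·log_7(n) + 6 = O(log n).

Answer: O(log n)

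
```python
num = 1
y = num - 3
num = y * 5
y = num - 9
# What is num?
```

Trace:
`num = 1` → num = 1
`y = num - 3` → y = -2
`num = y * 5` → num = -10
`y = num - 9` → y = -19
So num = -10

Answer: -10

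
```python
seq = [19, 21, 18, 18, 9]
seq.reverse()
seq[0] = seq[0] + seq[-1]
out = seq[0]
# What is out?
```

Trace:
`seq = [19, 21, 18, 18, 9]` → seq = [19, 21, 18, 18, 9]
`seq.reverse()` → seq = [9, 18, 18, 21, 19]
`seq[0] = seq[0] + seq[-1]` → seq = [28, 18, 18, 21, 19]
`out = seq[0]` → out = 28
So out = 28

Answer: 28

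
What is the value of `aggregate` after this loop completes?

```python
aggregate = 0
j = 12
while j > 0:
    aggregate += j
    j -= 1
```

Sum 12 down to 1
`aggregate` takes the values: 0 → 12 → 23 → 33 → 42 → 50 → 57 → 63 → 68 → 72 → 75 → 77 → 78

Answer: 78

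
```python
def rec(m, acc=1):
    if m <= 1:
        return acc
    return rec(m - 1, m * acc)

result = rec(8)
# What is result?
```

Accumulator trace (n, acc): (8, 1) -> (7, 8) -> (6, 56) -> (5, 336) -> (4, 1680) -> (3, 6720) -> (2, 20160) -> (1, 40320) -> return 40320

Answer: 40320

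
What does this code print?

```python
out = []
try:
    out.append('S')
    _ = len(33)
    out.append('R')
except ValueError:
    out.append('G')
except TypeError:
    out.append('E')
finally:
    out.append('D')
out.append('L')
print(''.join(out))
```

Execution trace: 'S' (try body) → 'E' (except TypeError) → 'D' (finally) → 'L' (after the try/except). Output: SEDL

Answer: SEDL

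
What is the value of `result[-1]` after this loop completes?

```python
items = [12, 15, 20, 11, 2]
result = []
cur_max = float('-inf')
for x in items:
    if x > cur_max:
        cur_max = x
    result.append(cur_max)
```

Running max ends at 20
`result` takes the values: [] → [12] → [12, 15] → [12, 15, 20] → [12, 15, 20, 20] → [12, 15, 20, 20, 20]
So `result[-1]` = 20

Answer: 20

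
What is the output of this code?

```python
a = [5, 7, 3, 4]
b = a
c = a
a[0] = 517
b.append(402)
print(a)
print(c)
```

Key concept: multiple aliases.
Step by step:
`a = [5, 7, 3, 4]` → a = [5, 7, 3, 4]
`b = a` → b = [5, 7, 3, 4] (same object as a)
`c = a` → c = [5, 7, 3, 4] (same object as a, b)
`a[0] = 517` → a = [517, 7, 3, 4] (same object as b, c); b = [517, 7, 3, 4] (same object as a, c); c = [517, 7, 3, 4] (same object as a, b)
`b.append(402)` → a = [517, 7, 3, 4, 402] (same object as b, c); b = [517, 7, 3, 4, 402] (same object as a, c); c = [517, 7, 3, 4, 402] (same object as a, b)
`print(a)` → prints [517, 7, 3, 4, 402]
`print(c)` → prints [517, 7, 3, 4, 402]

Answer:
[517, 7, 3, 4, 402]
[517, 7, 3, 4, 402]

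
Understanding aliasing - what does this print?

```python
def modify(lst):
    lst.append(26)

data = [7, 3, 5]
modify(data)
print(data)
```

Key concept: function modifies passed list.
Step by step:
`data = [7, 3, 5]` → data = [7, 3, 5]
`modify(data)` → data = [7, 3, 5, 26]
`print(data)` → prints [7, 3, 5, 26]

Answer: [7, 3, 5, 26]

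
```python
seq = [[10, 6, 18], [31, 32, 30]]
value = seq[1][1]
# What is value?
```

Trace:
`seq = [[10, 6, 18], [31, 32, 30]]` → seq = [[10, 6, 18], [31, 32, 30]]
`value = seq[1][1]` → value = 32
So value = 32

Answer: 32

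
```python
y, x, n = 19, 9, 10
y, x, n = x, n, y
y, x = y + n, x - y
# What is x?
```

Trace:
`y, x, n = 19, 9, 10` → y = 19; x = 9; n = 10
`y, x, n = x, n, y` → y = 9; x = 10; n = 19
`y, x = y + n, x - y` → y = 28; x = 1
So x = 1

Answer: 1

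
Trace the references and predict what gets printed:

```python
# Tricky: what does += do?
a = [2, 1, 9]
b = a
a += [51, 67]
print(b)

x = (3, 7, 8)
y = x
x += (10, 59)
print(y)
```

Key concept: += behavior differs for mutable vs immutable.
Step by step:
`a = [2, 1, 9]` → a = [2, 1, 9]
`b = a` → b = [2, 1, 9] (same object as a)
`a += [51, 67]` → a = [2, 1, 9, 51, 67] (same object as b); b = [2, 1, 9, 51, 67] (same object as a)
`print(b)` → prints [2, 1, 9, 51, 67]
`x = (3, 7, 8)` → x = (3, 7, 8)
`y = x` → y = (3, 7, 8)
`x += (10, 59)` → x = (3, 7, 8, 10, 59)
`print(y)` → prints (3, 7, 8)

Answer:
[2, 1, 9, 51, 67]
(3, 7, 8)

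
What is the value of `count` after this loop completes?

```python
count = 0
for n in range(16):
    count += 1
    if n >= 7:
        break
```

Loop breaks when n reaches 7, count is 8
`count` takes the values: 0 → 1 → 2 → 3 → 4 → 5 → 6 → 7 → 8

Answer: 8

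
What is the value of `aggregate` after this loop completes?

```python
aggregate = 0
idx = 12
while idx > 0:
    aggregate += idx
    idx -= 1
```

Sum 12 down to 1
`aggregate` takes the values: 0 → 12 → 23 → 33 → 42 → 50 → 57 → 63 → 68 → 72 → 75 → 77 → 78

Answer: 78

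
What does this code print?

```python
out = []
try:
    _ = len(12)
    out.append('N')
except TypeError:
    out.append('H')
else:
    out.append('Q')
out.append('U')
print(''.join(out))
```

Execution trace: 'H' (except TypeError) → 'U' (after the try/except). Output: HU

Answer: HU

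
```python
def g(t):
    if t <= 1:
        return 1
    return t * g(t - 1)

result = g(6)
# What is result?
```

g(6) = 6 * 5 * 4 * 3 * 2 * 1 = 720

Answer: 720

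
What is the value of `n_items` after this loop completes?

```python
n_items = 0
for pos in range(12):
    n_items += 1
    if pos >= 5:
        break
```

Loop breaks when pos reaches 5, n_items is 6
`n_items` takes the values: 0 → 1 → 2 → 3 → 4 → 5 → 6

Answer: 6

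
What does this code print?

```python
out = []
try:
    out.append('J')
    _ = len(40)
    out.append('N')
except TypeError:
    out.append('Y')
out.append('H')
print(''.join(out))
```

Execution trace: 'J' (try body) → 'Y' (except TypeError) → 'H' (after the try/except). Output: JYH

Answer: JYH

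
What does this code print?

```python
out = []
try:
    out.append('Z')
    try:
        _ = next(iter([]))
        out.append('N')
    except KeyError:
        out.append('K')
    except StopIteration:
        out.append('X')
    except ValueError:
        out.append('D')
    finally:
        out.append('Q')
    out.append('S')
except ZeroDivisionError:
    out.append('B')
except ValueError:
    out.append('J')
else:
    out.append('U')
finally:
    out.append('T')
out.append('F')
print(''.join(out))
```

Execution trace: 'Z' (try body) → 'X' (inner except StopIteration) → 'Q' (inner finally) → 'S' (try body, no exception) → 'U' (else) → 'T' (finally) → 'F' (after the try/except). Output: ZXQSUTF

Answer: ZXQSUTF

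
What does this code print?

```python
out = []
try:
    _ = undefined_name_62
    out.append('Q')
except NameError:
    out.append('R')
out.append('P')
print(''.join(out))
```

Execution trace: 'R' (except NameError) → 'P' (after the try/except). Output: RP

Answer: RP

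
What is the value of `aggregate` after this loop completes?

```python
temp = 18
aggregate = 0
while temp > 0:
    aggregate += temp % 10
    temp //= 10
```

Sum digits of 18
`aggregate` takes the values: 0 → 8 → 9

Answer: 9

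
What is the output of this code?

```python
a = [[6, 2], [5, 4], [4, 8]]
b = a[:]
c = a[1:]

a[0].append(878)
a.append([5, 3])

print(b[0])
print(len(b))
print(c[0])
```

Key concept: slice with nested mutation.
Step by step:
`a = [[6, 2], [5, 4], [4, 8]]` → a = [[6, 2], [5, 4], [4, 8]]
`b = a[:]` → b = [[6, 2], [5, 4], [4, 8]]
`c = a[1:]` → c = [[5, 4], [4, 8]]
`a[0].append(878)` → a = [[6, 2, 878], [5, 4], [4, 8]]; b = [[6, 2, 878], [5, 4], [4, 8]]
`a.append([5, 3])` → a = [[6, 2, 878], [5, 4], [4, 8], [5, 3]]
`print(b[0])` → prints [6, 2, 878]
`print(len(b))` → prints 3
`print(c[0])` → prints [5, 4]

Answer:
[6, 2, 878]
3
[5, 4]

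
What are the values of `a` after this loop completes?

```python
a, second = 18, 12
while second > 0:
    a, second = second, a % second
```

GCD of 18 and 12
`a` takes the values: 18 → 12 → 6

Answer: 6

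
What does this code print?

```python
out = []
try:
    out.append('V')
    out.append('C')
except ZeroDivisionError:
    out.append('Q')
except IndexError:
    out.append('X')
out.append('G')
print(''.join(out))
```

Execution trace: 'V' (try body) → 'C' (try body, no exception) → 'G' (after the try/except). Output: VCG

Answer: VCG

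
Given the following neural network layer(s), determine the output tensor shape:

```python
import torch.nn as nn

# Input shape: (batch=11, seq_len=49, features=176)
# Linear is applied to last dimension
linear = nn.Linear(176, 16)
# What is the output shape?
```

Input: (11, 49, 176) -> Output: (11, 49, 16)

Answer: (11, 49, 16)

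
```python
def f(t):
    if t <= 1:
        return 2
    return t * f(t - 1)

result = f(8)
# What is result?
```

f(8) = 8 * 7 * 6 * 5 * 4 * 3 * 2 * 2 = 80640

Answer: 80640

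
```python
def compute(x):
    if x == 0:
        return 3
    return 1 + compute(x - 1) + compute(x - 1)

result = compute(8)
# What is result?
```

compute(x) = 1 + 2·compute(x-1), compute(0)=3. Closed form: (3+1)·2^8 - 1 = 1023.

Answer: 1023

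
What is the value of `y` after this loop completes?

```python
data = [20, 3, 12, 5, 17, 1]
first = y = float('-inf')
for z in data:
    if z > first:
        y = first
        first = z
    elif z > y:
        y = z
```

Second largest (with repeats) in [20, 3, 12, 5, 17, 1]
`y` takes the values: -inf → 3 → 12 → 17

Answer: 17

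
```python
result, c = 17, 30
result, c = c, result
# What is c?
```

Trace:
`result, c = 17, 30` → result = 17; c = 30
`result, c = c, result` → result = 30; c = 17
So c = 17

Answer: 17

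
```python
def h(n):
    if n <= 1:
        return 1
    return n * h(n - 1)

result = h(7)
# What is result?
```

h(7) = 7 * 6 * 5 * 4 * 3 * 2 * 1 = 5040

Answer: 5040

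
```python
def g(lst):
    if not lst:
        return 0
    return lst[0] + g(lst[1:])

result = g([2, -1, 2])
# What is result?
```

2 + (-1) + 2 + 0 = 3

Answer: 3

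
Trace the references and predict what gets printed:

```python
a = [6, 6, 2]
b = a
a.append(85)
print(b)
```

Key concept: basic list aliasing.
Step by step:
`a = [6, 6, 2]` → a = [6, 6, 2]
`b = a` → b = [6, 6, 2] (same object as a)
`a.append(85)` → a = [6, 6, 2, 85] (same object as b); b = [6, 6, 2, 85] (same object as a)
`print(b)` → prints [6, 6, 2, 85]

Answer: [6, 6, 2, 85]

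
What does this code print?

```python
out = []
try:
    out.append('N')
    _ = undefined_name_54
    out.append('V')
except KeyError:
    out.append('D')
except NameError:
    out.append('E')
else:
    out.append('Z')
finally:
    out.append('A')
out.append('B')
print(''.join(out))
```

Execution trace: 'N' (try body) → 'E' (except NameError) → 'A' (finally) → 'B' (after the try/except). Output: NEAB

Answer: NEAB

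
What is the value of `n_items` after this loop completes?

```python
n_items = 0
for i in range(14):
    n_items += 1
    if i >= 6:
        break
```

Loop breaks when i reaches 6, n_items is 7
`n_items` takes the values: 0 → 1 → 2 → 3 → 4 → 5 → 6 → 7

Answer: 7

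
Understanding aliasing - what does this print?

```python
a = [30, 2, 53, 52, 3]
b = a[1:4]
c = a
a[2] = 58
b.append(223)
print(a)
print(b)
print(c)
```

Key concept: slice vs alias.
Step by step:
`a = [30, 2, 53, 52, 3]` → a = [30, 2, 53, 52, 3]
`b = a[1:4]` → b = [2, 53, 52]
`c = a` → c = [30, 2, 53, 52, 3] (same object as a)
`a[2] = 58` → a = [30, 2, 58, 52, 3] (same object as c); c = [30, 2, 58, 52, 3] (same object as a)
`b.append(223)` → b = [2, 53, 52, 223]
`print(a)` → prints [30, 2, 58, 52, 3]
`print(b)` → prints [2, 53, 52, 223]
`print(c)` → prints [30, 2, 58, 52, 3]

Answer:
[30, 2, 58, 52, 3]
[2, 53, 52, 223]
[30, 2, 58, 52, 3]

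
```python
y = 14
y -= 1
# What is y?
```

Trace:
`y = 14` → y = 14
`y -= 1` → y = 13
So y = 13

Answer: 13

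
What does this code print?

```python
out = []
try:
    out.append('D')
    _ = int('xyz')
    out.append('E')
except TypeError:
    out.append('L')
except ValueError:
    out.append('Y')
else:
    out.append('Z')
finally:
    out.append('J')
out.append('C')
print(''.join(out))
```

Execution trace: 'D' (try body) → 'Y' (except ValueError) → 'J' (finally) → 'C' (after the try/except). Output: DYJC

Answer: DYJC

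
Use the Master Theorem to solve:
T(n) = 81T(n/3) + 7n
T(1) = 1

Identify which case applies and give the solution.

a=81, b=3, f(n)=7n. log_3(81) = 4. Since c=1 < 4, Case 1 applies: T(n) = Θ(n^log_b(a)) = O(n^4).

Answer: O(n^4) - Case 1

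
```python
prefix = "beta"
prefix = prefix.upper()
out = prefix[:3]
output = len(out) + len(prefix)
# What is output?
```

Trace:
`prefix = "beta"` → prefix = 'beta'
`prefix = prefix.upper()` → prefix = 'BETA'
`out = prefix[:3]` → out = 'BET'
`output = len(out) + len(prefix)` → output = 7
So output = 7

Answer: 7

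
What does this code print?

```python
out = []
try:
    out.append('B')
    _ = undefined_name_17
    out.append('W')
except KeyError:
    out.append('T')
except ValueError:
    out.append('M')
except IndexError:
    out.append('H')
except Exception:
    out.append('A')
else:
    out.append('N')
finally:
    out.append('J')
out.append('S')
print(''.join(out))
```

Execution trace: 'B' (try body) → 'A' (except Exception) → 'J' (finally) → 'S' (after the try/except). Output: BAJS

Answer: BAJS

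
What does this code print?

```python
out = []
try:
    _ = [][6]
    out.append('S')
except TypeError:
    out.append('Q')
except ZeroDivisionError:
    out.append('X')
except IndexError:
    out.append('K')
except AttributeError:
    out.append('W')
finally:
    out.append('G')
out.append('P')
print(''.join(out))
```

Execution trace: 'K' (except IndexError) → 'G' (finally) → 'P' (after the try/except). Output: KGP

Answer: KGP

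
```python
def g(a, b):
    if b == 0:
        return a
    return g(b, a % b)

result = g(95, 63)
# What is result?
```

g(95, 63) -> g(63, 32) -> g(32, 31) -> g(31, 1) -> g(1, 0) -> 1

Answer: 1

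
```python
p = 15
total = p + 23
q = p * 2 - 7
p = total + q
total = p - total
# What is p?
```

Trace:
`p = 15` → p = 15
`total = p + 23` → total = 38
`q = p * 2 - 7` → q = 23
`p = total + q` → p = 61
`total = p - total` → total = 23
So p = 61

Answer: 61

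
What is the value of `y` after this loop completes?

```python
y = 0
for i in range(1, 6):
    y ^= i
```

XOR of 1 to 5
`y` takes the values: 0 → 1 → 3 → 0 → 4 → 1

Answer: 1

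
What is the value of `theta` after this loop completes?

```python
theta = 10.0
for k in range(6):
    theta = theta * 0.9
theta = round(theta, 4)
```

Exponential decay: 10.0 * 0.9^6
`theta` takes the values: 10.0 → 9.0 → 8.1 → 7.29 → 6.561 → 5.9049 → 5.31441 → 5.3144

Answer: 5.3144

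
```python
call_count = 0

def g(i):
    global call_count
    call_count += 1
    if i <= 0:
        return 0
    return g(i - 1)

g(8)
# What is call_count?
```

Linear recursion stepping by 1: 9 calls from i=8 down to ≤0.

Answer: 9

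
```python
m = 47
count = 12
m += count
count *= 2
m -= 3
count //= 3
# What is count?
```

Trace:
`m = 47` → m = 47
`count = 12` → count = 12
`m += count` → m = 59
`count *= 2` → count = 24
`m -= 3` → m = 56
`count //= 3` → count = 8
So count = 8

Answer: 8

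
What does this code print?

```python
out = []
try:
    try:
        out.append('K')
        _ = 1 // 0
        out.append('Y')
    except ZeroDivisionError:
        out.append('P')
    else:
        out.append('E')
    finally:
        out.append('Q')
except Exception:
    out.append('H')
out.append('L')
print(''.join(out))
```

Execution trace: 'K' (inner try body) → 'P' (inner except ZeroDivisionError) → 'Q' (inner finally) → 'L' (after the try/except). Output: KPQL

Answer: KPQL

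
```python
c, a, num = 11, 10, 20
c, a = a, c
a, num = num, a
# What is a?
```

Trace:
`c, a, num = 11, 10, 20` → c = 11; a = 10; num = 20
`c, a = a, c` → c = 10; a = 11
`a, num = num, a` → a = 20; num = 11
So a = 20

Answer: 20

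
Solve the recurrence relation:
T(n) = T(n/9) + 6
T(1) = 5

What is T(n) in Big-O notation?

Each step divides n by 9 and adds 6. After log_9(n) steps we reach T(1)=5. So T(n) = 6·log_9(n) + 5 = O(log n).

Answer: O(log n)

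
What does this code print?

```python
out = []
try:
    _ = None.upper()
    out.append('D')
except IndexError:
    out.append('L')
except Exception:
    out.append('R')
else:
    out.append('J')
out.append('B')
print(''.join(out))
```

Execution trace: 'R' (except Exception) → 'B' (after the try/except). Output: RB

Answer: RB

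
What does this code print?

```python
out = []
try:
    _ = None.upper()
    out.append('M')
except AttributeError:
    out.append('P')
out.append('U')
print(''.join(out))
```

Execution trace: 'P' (except AttributeError) → 'U' (after the try/except). Output: PU

Answer: PU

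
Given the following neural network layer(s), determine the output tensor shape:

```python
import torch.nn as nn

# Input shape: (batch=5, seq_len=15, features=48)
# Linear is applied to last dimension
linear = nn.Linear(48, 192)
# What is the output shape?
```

Input: (5, 15, 48) -> Output: (5, 15, 192)

Answer: (5, 15, 192)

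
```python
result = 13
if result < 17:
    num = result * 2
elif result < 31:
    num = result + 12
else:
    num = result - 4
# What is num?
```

Trace:
`result = 13` → result = 13
`if result < 17: ...` → result < 17 is True → num = 26
So num = 26

Answer: 26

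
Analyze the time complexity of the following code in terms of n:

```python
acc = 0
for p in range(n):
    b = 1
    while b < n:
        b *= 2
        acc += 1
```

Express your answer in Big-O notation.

Each loop level contributes: n × log n. Multiplying the contributions gives O(n log n).

Answer: O(n log n)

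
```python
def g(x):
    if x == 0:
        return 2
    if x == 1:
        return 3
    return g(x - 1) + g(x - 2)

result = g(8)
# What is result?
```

Build up from base cases: g(0)=2, g(1)=3, g(2)=5, g(3)=8, g(4)=13, g(5)=21, g(6)=34, ..., g(8)=89

Answer: 89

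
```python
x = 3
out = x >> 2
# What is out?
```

Trace:
`x = 3` → x = 3
`out = x >> 2` → out = 0
So out = 0

Answer: 0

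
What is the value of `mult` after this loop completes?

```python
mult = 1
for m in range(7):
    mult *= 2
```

2^7 = 128
`mult` takes the values: 1 → 2 → 4 → 8 → 16 → 32 → 64 → 128

Answer: 128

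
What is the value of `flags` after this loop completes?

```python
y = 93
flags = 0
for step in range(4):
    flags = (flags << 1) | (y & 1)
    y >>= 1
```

Reverse lowest 4 bits of 93
`flags` takes the values: 0 → 1 → 2 → 5 → 11

Answer: 11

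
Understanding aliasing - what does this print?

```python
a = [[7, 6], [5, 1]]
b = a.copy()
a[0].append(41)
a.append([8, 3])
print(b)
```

Key concept: shallow copy with nested lists.
Step by step:
`a = [[7, 6], [5, 1]]` → a = [[7, 6], [5, 1]]
`b = a.copy()` → b = [[7, 6], [5, 1]]
`a[0].append(41)` → a = [[7, 6, 41], [5, 1]]; b = [[7, 6, 41], [5, 1]]
`a.append([8, 3])` → a = [[7, 6, 41], [5, 1], [8, 3]]
`print(b)` → prints [[7, 6, 41], [5, 1]]

Answer: [[7, 6, 41], [5, 1]]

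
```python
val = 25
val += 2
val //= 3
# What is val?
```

Trace:
`val = 25` → val = 25
`val += 2` → val = 27
`val //= 3` → val = 9
So val = 9

Answer: 9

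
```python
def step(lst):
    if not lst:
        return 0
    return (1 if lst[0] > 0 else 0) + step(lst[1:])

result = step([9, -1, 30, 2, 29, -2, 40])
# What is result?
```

Count of positive elements in [9, -1, 30, 2, 29, -2, 40] = 5

Answer: 5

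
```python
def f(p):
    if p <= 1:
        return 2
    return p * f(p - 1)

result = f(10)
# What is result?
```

f(10) = 10 * 9 * 8 * 7 * 6 * 5 * 4 * 3 * 2 * 2 = 7257600

Answer: 7257600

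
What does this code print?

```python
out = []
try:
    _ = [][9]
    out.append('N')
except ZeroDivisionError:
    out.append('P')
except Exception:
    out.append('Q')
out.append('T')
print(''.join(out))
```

Execution trace: 'Q' (except Exception) → 'T' (after the try/except). Output: QT

Answer: QT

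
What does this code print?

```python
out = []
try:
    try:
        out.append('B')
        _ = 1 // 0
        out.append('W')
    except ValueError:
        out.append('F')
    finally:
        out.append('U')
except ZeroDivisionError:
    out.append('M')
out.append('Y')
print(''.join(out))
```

Execution trace: 'B' (inner try body) → 'U' (inner finally) → 'M' (outer except ZeroDivisionError) → 'Y' (after the try/except). Output: BUMY

Answer: BUMY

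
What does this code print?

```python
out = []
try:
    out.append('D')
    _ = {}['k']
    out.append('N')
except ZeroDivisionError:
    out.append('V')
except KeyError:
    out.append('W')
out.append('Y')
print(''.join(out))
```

Execution trace: 'D' (try body) → 'W' (except KeyError) → 'Y' (after the try/except). Output: DWY

Answer: DWY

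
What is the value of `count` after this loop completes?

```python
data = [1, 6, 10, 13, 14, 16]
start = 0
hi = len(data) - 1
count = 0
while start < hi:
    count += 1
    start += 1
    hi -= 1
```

Iterations until pointers meet (list length 6)
`count` takes the values: 0 → 1 → 2 → 3

Answer: 3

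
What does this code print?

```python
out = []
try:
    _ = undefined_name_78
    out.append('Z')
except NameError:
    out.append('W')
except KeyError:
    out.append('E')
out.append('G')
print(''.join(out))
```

Execution trace: 'W' (except NameError) → 'G' (after the try/except). Output: WG

Answer: WG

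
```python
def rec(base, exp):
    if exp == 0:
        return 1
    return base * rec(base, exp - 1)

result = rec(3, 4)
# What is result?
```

rec(3, 4) = 3 * 3 * 3 * 3 = 81

Answer: 81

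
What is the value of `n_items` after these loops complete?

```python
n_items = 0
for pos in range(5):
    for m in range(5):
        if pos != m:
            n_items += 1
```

5² - 5 (exclude diagonal)
`n_items` takes the values: 0 → 1 → 2 → 3 → 4 → 5 → 6 → 7 → 8 → 9 → 10 → 11 → 12 → 13 → 14 → 15 → 16 → 17 → 18 → 19 → 20

Answer: 20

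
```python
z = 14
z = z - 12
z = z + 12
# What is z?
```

Trace:
`z = 14` → z = 14
`z = z - 12` → z = 2
`z = z + 12` → z = 14
So z = 14

Answer: 14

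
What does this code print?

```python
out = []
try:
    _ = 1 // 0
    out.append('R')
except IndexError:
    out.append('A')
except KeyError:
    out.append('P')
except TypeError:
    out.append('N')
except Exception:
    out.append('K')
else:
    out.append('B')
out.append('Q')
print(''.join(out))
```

Execution trace: 'K' (except Exception) → 'Q' (after the try/except). Output: KQ

Answer: KQ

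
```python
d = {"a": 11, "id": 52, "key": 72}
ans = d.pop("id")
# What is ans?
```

Trace:
`d = {"a": 11, "id": 52, "key": 72}` → d = {'a': 11, 'id': 52, 'key': 72}
`ans = d.pop("id")` → d = {'a': 11, 'key': 72}; ans = 52
So ans = 52

Answer: 52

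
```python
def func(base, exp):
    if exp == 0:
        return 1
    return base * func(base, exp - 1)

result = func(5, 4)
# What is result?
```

func(5, 4) = 5 * 5 * 5 * 5 = 625

Answer: 625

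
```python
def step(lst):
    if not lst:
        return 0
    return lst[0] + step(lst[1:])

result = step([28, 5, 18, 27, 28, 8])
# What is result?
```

28 + 5 + 18 + 27 + 28 + 8 + 0 = 114

Answer: 114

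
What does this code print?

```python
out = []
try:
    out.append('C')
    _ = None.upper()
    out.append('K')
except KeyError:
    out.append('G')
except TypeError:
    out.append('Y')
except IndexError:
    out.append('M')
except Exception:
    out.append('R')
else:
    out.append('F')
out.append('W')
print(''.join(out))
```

Execution trace: 'C' (try body) → 'R' (except Exception) → 'W' (after the try/except). Output: CRW

Answer: CRW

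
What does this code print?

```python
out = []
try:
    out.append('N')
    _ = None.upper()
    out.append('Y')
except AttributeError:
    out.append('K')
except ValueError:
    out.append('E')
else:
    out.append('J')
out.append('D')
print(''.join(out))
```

Execution trace: 'N' (try body) → 'K' (except AttributeError) → 'D' (after the try/except). Output: NKD

Answer: NKD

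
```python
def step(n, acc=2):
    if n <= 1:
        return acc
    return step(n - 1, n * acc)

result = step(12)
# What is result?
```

Accumulator trace (n, acc): (12, 2) -> (11, 24) -> (10, 264) -> (9, 2640) -> (8, 23760) -> (7, 190080) -> (6, 1330560) -> (5, 7983360) -> (4, 39916800) -> (3, 159667200) -> (2, 479001600) -> (1, 958003200) -> return 958003200

Answer: 958003200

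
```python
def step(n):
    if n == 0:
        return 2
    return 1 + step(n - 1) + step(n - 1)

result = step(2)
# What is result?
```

step(n) = 1 + 2·step(n-1), step(0)=2. Closed form: (2+1)·2^2 - 1 = 11.

Answer: 11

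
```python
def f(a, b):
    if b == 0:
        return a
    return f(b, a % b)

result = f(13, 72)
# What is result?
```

f(13, 72) -> f(72, 13) -> f(13, 7) -> f(7, 6) -> f(6, 1) -> f(1, 0) -> 1

Answer: 1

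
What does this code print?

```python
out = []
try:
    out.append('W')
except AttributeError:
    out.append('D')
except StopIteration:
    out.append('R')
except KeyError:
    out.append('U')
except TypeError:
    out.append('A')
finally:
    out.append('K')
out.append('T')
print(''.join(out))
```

Execution trace: 'W' (try body, no exception) → 'K' (finally) → 'T' (after the try/except). Output: WKT

Answer: WKT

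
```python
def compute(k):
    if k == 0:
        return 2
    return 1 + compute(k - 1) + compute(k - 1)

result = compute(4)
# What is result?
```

compute(k) = 1 + 2·compute(k-1), compute(0)=2. Closed form: (2+1)·2^4 - 1 = 47.

Answer: 47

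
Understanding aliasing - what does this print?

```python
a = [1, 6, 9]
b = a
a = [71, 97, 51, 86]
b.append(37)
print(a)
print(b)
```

Key concept: rebinding vs mutation: a is rebound to a new list, b still points at the original.
Step by step:
`a = [1, 6, 9]` → a = [1, 6, 9]
`b = a` → b = [1, 6, 9] (same object as a)
`a = [71, 97, 51, 86]` → a = [71, 97, 51, 86]
`b.append(37)` → b = [1, 6, 9, 37]
`print(a)` → prints [71, 97, 51, 86]
`print(b)` → prints [1, 6, 9, 37]

Answer:
[71, 97, 51, 86]
[1, 6, 9, 37]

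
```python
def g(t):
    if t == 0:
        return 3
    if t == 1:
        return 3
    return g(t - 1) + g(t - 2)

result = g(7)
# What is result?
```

Build up from base cases: g(0)=3, g(1)=3, g(2)=6, g(3)=9, g(4)=15, g(5)=24, g(6)=39, ..., g(7)=63

Answer: 63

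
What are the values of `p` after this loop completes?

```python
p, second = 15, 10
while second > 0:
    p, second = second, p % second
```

GCD of 15 and 10
`p` takes the values: 15 → 10 → 5

Answer: 5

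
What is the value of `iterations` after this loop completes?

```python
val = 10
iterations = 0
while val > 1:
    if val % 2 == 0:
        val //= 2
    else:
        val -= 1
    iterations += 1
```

Steps to reduce 10 to 1
`iterations` takes the values: 0 → 1 → 2 → 3 → 4

Answer: 4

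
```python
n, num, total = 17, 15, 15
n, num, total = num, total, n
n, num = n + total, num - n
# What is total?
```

Trace:
`n, num, total = 17, 15, 15` → n = 17; num = 15; total = 15
`n, num, total = num, total, n` → n = 15; num = 15; total = 17
`n, num = n + total, num - n` → n = 32; num = 0
So total = 17

Answer: 17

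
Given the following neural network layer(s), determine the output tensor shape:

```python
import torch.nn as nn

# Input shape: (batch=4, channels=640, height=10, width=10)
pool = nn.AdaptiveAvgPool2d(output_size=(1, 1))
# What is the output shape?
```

Input: (4, 640, 10, 10) -> Output: (4, 640, 1, 1)

Answer: (4, 640, 1, 1)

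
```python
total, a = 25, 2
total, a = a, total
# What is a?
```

Trace:
`total, a = 25, 2` → total = 25; a = 2
`total, a = a, total` → total = 2; a = 25
So a = 25

Answer: 25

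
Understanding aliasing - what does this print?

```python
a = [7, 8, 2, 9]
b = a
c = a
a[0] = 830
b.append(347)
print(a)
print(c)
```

Key concept: multiple aliases.
Step by step:
`a = [7, 8, 2, 9]` → a = [7, 8, 2, 9]
`b = a` → b = [7, 8, 2, 9] (same object as a)
`c = a` → c = [7, 8, 2, 9] (same object as a, b)
`a[0] = 830` → a = [830, 8, 2, 9] (same object as b, c); b = [830, 8, 2, 9] (same object as a, c); c = [830, 8, 2, 9] (same object as a, b)
`b.append(347)` → a = [830, 8, 2, 9, 347] (same object as b, c); b = [830, 8, 2, 9, 347] (same object as a, c); c = [830, 8, 2, 9, 347] (same object as a, b)
`print(a)` → prints [830, 8, 2, 9, 347]
`print(c)` → prints [830, 8, 2, 9, 347]

Answer:
[830, 8, 2, 9, 347]
[830, 8, 2, 9, 347]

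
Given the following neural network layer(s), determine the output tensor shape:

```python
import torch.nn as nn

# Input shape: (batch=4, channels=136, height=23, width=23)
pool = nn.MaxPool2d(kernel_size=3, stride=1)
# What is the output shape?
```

Input: (4, 136, 23, 23) -> Output: (4, 136, 21, 21)

Answer: (4, 136, 21, 21)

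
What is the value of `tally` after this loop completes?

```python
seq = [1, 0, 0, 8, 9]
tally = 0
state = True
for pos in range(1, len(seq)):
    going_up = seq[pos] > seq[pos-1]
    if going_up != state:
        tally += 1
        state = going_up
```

Count direction changes in [1, 0, 0, 8, 9]
`tally` takes the values: 0 → 1 → 2

Answer: 2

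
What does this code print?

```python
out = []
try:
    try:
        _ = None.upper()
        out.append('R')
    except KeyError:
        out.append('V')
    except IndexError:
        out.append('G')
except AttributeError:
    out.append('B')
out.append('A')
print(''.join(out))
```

Execution trace: 'B' (outer except AttributeError) → 'A' (after the try/except). Output: BA

Answer: BA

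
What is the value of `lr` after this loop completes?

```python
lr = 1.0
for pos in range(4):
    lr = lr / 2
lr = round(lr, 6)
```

Halving LR 4 times: 1 / 2^4
`lr` takes the values: 1.0 → 0.5 → 0.25 → 0.125 → 0.0625

Answer: 0.0625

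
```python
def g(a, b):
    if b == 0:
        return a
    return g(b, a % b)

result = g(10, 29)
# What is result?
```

g(10, 29) -> g(29, 10) -> g(10, 9) -> g(9, 1) -> g(1, 0) -> 1

Answer: 1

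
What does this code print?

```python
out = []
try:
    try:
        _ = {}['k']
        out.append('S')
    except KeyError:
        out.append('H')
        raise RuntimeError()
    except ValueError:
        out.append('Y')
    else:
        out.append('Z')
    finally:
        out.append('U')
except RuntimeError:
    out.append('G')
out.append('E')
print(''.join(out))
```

Execution trace: 'H' (inner except KeyError) → 'U' (inner finally) → 'G' (outer except RuntimeError) → 'E' (after the try/except). Output: HUGE

Answer: HUGE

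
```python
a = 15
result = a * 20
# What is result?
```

Trace:
`a = 15` → a = 15
`result = a * 20` → result = 300
So result = 300

Answer: 300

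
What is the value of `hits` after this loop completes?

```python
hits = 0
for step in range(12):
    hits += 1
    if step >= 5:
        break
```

Loop breaks when step reaches 5, hits is 6
`hits` takes the values: 0 → 1 → 2 → 3 → 4 → 5 → 6

Answer: 6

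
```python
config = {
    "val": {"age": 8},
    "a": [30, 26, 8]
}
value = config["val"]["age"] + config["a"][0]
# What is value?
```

Trace:
`config = { ...` → config = {'val': {'age': 8}, 'a': [30, 26, 8]}
`value = config["val"]["age"] + config["a"][0]` → value = 38
So value = 38

Answer: 38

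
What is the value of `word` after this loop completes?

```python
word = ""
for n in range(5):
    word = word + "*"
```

Repeat '*' 5 times
`word` takes the values: "" → "*" → "**" → "***" → "****" → "*****"

Answer: "*****"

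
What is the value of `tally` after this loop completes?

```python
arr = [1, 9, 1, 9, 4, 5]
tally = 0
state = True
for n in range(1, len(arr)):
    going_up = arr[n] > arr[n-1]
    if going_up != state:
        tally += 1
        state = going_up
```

Count direction changes in [1, 9, 1, 9, 4, 5]
`tally` takes the values: 0 → 1 → 2 → 3 → 4

Answer: 4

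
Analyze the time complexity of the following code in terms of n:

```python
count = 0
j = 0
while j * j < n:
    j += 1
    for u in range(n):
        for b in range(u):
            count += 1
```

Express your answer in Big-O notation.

Each loop level contributes: √n × n × n. Multiplying the contributions gives O(n^2√n).

Answer: O(n^2√n)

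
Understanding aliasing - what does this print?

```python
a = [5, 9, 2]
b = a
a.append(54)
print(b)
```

Key concept: basic list aliasing.
Step by step:
`a = [5, 9, 2]` → a = [5, 9, 2]
`b = a` → b = [5, 9, 2] (same object as a)
`a.append(54)` → a = [5, 9, 2, 54] (same object as b); b = [5, 9, 2, 54] (same object as a)
`print(b)` → prints [5, 9, 2, 54]

Answer: [5, 9, 2, 54]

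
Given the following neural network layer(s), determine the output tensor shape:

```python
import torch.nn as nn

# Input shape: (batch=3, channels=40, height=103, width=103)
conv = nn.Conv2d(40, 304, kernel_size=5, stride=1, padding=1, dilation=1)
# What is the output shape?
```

Input: (3, 40, 103, 103) -> Output: (3, 304, 101, 101)

Answer: (3, 304, 101, 101)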